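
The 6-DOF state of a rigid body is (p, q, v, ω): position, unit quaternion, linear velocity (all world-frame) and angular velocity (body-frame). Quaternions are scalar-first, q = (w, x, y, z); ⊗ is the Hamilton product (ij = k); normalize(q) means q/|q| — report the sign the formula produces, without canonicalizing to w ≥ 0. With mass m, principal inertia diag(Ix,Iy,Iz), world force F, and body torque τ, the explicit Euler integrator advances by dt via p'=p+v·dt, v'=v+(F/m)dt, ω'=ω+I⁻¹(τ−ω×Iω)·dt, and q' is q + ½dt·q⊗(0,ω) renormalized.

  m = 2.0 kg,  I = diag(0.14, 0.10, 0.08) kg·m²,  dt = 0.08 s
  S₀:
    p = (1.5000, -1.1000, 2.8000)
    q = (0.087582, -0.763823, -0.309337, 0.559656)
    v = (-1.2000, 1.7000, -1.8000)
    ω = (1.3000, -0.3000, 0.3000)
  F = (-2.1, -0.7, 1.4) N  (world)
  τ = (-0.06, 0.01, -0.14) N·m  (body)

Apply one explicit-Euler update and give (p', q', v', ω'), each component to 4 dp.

p' = (1.4040, -0.9640, 2.6560)
q' = (0.1167, -0.7551, -0.2717, 0.5851)
v' = (-1.2840, 1.6720, -1.7440)
ω' = (1.2647, -0.3107, 0.1444)

(τ − ω×Iω)/I = (-0.4414, -0.1340, -1.9450)
new body rate ω' = (1.2647, -0.3107, 0.1444)
Hamilton product q⊗(0,ω) = (0.7322720, 0.1889523, 0.9304251, 0.6575596)
q + ½dt·q⊗(0,ω), renormalized = (0.1167, -0.7551, -0.2717, 0.5851)
p' = p + v·dt = (1.4040, -0.9640, 2.6560)
new velocity v' = (-1.2840, 1.6720, -1.7440)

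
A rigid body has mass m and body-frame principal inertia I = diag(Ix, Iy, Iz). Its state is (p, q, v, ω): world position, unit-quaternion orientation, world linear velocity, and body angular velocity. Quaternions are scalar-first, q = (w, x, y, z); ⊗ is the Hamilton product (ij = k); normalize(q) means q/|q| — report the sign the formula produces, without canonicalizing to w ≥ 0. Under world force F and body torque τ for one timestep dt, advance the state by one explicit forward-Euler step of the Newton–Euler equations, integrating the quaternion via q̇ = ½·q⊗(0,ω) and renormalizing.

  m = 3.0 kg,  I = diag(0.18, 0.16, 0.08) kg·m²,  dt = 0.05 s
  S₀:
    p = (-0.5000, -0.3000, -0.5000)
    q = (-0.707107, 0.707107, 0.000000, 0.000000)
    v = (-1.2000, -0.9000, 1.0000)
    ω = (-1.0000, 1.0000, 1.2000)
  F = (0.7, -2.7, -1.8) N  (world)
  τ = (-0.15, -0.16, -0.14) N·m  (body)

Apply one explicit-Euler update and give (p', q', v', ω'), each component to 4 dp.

(τ − ω×Iω)/I = (-0.3000, -0.2500, -2.0000)
new body rate ω' = (-1.0150, 0.9875, 1.1000)
2q̇ = q⊗(0,ω) = (0.7071070, 0.7071070, -1.5556354, -0.1414214)
q' = normalize(q + ½dt·q⊗(0,ω)) = (-0.6887, 0.7240, -0.0388, -0.0035)
p' = p + v·dt = (-0.5600, -0.3450, -0.4500)
new velocity v' = (-1.1883, -0.9450, 0.9700)

p' = (-0.5600, -0.3450, -0.4500)
q' = (-0.6887, 0.7240, -0.0388, -0.0035)
v' = (-1.1883, -0.9450, 0.9700)
ω' = (-1.0150, 0.9875, 1.1000)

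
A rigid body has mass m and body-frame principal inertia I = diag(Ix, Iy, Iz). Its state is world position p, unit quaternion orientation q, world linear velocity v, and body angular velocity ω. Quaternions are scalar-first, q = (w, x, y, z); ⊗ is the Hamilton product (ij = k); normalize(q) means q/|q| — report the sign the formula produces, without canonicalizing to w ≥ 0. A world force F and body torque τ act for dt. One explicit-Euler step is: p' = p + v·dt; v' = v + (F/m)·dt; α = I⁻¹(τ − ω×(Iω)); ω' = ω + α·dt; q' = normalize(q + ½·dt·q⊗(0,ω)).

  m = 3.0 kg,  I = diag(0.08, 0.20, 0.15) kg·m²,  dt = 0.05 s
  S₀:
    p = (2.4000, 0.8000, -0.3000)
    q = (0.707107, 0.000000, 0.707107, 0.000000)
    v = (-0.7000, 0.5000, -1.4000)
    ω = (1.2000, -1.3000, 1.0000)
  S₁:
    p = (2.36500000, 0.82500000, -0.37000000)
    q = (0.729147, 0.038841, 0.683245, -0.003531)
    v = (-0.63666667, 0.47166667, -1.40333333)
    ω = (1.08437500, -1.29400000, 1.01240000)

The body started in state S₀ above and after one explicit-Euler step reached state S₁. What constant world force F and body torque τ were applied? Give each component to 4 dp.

F = (3.8000, -1.7000, -0.2000)
τ = (-0.1200, -0.0600, -0.1500)

velocity change Δv = (0.06333333, -0.02833333, -0.00333333)
m·(v₁−v₀)/dt = (3.8000, -1.7000, -0.2000)
Δω = ω₁−ω₀ = (-0.11562500, 0.00600000, 0.01240000)
τ = I·(Δω/dt) + ω₀×(Iω₀) = (-0.1200, -0.0600, -0.1500)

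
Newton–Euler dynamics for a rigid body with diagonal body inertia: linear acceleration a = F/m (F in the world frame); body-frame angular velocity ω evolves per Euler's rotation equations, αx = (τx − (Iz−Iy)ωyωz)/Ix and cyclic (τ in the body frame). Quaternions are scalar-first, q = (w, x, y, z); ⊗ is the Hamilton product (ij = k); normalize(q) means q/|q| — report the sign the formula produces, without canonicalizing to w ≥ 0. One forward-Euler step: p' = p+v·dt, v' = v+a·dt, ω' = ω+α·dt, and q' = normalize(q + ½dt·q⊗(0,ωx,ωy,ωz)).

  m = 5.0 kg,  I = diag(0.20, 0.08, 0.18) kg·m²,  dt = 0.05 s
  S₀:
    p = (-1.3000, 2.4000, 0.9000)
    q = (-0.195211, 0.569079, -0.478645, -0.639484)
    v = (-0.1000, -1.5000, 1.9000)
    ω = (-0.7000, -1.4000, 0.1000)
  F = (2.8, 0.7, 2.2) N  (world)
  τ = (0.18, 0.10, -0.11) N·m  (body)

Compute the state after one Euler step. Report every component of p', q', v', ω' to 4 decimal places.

p' = (-1.3050, 2.3250, 0.9950)
q' = (-0.2003, 0.5485, -0.4617, -0.6678)
v' = (-0.0720, -1.4930, 1.9220)
ω' = (-0.6515, -1.3366, 0.1021)

new position p' = (-1.3050, 2.3250, 0.9950)
v' = v + a·dt = (-0.0720, -1.4930, 1.9220)
gyro term ω×Iω = (-0.0140, -0.0014, -0.1176)
angular accel α = (0.9700, 1.2675, 0.0422)
new body rate ω' = (-0.6515, -1.3366, 0.1021)
q⊗(0,ω) = (-0.2077993, -0.8064944, 0.6640263, -1.1512832)
q' = normalize(q + ½dt·q⊗(0,ω)) = (-0.2003, 0.5485, -0.4617, -0.6678)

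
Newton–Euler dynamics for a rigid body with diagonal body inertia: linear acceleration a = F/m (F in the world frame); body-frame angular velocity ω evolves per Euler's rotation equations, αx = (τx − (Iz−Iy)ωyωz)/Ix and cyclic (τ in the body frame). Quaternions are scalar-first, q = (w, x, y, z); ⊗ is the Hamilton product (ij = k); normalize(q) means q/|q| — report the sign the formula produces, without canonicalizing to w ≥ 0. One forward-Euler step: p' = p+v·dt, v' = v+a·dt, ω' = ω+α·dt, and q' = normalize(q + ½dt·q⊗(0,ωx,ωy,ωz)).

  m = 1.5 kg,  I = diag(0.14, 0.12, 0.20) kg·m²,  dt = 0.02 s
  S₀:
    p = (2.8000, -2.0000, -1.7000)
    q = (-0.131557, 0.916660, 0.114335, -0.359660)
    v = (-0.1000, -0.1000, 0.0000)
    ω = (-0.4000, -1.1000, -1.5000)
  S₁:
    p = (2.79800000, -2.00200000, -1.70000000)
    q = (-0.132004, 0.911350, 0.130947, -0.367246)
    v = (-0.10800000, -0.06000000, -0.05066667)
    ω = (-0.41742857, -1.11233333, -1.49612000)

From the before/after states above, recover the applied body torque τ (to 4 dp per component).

Δω = ω₁−ω₀ = (-0.01742857, -0.01233333, 0.00388000)
gyro term ω₀×Iω₀ = (0.1320, -0.0360, -0.0088)
I·α + gyro = (0.0100, -0.1100, 0.0300)

τ = (0.0100, -0.1100, 0.0300)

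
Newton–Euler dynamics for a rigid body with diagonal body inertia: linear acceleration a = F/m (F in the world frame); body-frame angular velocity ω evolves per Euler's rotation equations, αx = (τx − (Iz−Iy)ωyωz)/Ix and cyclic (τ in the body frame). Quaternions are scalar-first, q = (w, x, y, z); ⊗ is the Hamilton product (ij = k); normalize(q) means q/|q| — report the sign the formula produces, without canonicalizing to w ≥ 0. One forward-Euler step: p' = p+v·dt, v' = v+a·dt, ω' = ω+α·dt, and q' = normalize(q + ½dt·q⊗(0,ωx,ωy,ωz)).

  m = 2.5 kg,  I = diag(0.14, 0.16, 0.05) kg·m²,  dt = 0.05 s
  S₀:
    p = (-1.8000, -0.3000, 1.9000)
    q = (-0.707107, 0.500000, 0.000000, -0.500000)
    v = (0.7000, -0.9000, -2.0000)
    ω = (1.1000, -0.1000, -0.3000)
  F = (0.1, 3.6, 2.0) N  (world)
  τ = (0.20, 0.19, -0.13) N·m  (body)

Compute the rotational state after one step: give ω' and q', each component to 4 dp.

ω×(Iω) gyroscopic = (-0.0033, -0.0297, -0.0022)
α = I⁻¹(τ − ω×Iω) = (1.4521, 1.3731, -2.5560)
ω + α·dt = (1.1726, -0.0313, -0.4278)
2q̇ = q⊗(0,ω) = (-0.7000000, -0.8278177, -0.3292893, 0.1621321)
updated quaternion q' = (-0.7243, 0.4791, -0.0082, -0.4957)

ω' = (1.1726, -0.0313, -0.4278)
q' = (-0.7243, 0.4791, -0.0082, -0.4957)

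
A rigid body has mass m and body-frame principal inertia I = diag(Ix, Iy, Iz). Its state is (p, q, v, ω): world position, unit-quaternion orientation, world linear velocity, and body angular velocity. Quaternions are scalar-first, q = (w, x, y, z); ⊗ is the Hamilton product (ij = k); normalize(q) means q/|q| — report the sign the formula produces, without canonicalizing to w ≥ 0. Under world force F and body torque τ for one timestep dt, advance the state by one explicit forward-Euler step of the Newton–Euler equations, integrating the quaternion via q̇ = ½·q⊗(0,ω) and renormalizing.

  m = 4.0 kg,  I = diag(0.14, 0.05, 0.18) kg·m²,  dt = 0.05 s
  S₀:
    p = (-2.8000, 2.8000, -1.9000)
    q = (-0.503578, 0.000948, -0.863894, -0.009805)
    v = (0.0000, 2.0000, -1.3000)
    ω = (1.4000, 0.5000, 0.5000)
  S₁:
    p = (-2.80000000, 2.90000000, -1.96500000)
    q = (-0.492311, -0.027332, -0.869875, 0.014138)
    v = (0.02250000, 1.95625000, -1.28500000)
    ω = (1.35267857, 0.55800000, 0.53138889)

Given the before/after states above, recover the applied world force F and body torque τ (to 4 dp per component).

F = (1.8000, -3.5000, 1.2000)
τ = (-0.1000, 0.0300, 0.0500)

Δv = v₁−v₀ = (0.02250000, -0.04375000, 0.01500000)
m·(v₁−v₀)/dt = (1.8000, -3.5000, 1.2000)
Δω = ω₁−ω₀ = (-0.04732143, 0.05800000, 0.03138889)
ω₀×(Iω₀) = (0.0325, -0.0280, -0.0630)
τ = I·(Δω/dt) + ω₀×(Iω₀) = (-0.1000, 0.0300, 0.0500)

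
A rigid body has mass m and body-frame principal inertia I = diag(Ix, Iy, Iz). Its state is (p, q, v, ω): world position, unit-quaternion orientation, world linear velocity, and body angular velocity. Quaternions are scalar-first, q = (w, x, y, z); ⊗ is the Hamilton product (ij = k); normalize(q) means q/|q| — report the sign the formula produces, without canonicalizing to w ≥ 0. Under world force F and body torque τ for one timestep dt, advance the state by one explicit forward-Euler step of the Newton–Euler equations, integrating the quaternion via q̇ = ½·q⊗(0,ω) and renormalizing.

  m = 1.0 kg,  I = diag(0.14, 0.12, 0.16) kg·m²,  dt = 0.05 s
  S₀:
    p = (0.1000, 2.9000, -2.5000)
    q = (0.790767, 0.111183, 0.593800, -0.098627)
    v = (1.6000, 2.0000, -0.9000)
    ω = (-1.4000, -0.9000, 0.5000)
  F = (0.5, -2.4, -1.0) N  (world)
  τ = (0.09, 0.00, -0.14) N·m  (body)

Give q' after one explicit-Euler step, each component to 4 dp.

q' = (0.8085, 0.0886, 0.5775, -0.0704)

q⊗(0,ω) = (0.7393897, -0.8989381, -0.6292040, 1.1266388)
updated quaternion q' = (0.8085, 0.0886, 0.5775, -0.0704)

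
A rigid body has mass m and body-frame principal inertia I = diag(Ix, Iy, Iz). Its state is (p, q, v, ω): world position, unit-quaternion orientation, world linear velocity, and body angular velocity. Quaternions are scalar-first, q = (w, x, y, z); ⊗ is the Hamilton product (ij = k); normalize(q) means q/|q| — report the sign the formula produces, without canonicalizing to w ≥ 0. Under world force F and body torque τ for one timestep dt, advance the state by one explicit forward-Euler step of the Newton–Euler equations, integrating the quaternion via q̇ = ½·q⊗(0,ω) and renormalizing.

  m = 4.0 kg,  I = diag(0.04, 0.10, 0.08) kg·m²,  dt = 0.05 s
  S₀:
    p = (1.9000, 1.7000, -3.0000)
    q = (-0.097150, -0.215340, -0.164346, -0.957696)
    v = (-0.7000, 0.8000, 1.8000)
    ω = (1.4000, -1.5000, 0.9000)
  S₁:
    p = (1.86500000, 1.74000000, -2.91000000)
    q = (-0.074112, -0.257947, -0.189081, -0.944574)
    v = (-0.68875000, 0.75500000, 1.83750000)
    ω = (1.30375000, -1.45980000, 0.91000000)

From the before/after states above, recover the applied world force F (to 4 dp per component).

F = (0.9000, -3.6000, 3.0000)

v₁ − v₀ = (0.01125000, -0.04500000, 0.03750000)
applied force F = (0.9000, -3.6000, 3.0000)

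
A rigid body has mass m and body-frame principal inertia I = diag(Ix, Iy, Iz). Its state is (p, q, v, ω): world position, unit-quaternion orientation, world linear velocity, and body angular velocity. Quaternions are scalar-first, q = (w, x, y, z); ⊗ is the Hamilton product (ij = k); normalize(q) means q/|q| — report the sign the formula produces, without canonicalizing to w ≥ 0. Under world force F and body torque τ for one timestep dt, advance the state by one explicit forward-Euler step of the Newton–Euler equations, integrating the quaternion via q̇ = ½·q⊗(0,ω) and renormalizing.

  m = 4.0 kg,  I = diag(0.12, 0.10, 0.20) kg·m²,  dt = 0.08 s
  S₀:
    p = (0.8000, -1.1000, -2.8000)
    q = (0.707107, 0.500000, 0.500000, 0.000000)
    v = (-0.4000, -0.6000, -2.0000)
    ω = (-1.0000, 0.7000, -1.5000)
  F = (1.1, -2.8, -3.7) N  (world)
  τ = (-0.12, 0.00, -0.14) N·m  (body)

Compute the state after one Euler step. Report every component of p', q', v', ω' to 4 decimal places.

(τ − ω×Iω)/I = (-0.1250, 1.2000, -0.7700)
new body rate ω' = (-1.0100, 0.7960, -1.5616)
2q̇ = q⊗(0,ω) = (0.1500000, -1.4571070, 1.2449749, -0.2106605)
q' = normalize(q + ½dt·q⊗(0,ω)) = (0.7110, 0.4404, 0.5482, -0.0084)
linear accel F/m = (0.2750, -0.7000, -0.9250)
p' = p + v·dt = (0.7680, -1.1480, -2.9600)
new velocity v' = (-0.3780, -0.6560, -2.0740)

p' = (0.7680, -1.1480, -2.9600)
q' = (0.7110, 0.4404, 0.5482, -0.0084)
v' = (-0.3780, -0.6560, -2.0740)
ω' = (-1.0100, 0.7960, -1.5616)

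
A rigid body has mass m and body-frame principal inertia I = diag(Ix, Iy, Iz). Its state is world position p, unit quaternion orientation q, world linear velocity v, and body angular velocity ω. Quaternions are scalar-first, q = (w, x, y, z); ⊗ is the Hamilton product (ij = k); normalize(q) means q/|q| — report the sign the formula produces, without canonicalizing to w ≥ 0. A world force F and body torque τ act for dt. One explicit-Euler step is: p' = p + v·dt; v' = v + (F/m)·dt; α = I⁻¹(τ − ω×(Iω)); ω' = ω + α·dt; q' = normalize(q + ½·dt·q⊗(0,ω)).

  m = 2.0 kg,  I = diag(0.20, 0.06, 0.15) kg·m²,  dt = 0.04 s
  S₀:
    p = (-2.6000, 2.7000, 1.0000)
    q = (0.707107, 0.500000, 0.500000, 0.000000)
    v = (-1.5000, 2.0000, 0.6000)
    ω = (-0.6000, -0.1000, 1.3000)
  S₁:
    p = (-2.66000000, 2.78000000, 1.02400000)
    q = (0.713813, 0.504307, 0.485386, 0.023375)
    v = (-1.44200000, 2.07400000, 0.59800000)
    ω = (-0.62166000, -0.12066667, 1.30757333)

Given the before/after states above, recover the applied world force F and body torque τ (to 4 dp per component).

F = (2.9000, 3.7000, -0.1000)
τ = (-0.1200, -0.0700, 0.0200)

rate change Δω = (-0.02166000, -0.02066667, 0.00757333)
ω₀×(Iω₀) = (-0.0117, -0.0390, -0.0084)
applied torque τ = (-0.1200, -0.0700, 0.0200)
Δv = v₁−v₀ = (0.05800000, 0.07400000, -0.00200000)
applied force F = (2.9000, 3.7000, -0.1000)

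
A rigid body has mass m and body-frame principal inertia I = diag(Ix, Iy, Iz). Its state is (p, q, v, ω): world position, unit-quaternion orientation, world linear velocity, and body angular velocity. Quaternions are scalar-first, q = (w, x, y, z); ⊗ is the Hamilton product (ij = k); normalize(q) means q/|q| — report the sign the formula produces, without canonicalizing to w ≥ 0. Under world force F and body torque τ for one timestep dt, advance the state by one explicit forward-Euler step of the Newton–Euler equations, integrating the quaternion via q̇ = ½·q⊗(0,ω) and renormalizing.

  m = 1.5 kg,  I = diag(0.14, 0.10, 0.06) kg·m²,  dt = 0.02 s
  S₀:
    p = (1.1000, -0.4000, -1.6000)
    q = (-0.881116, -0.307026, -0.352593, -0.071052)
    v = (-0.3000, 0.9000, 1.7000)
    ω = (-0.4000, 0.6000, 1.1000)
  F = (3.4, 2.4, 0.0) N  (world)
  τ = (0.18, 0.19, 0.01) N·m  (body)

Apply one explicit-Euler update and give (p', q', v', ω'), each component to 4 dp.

p' = (1.0940, -0.3820, -1.5660)
q' = (-0.8794, -0.3069, -0.3542, -0.0840)
v' = (-0.2547, 0.9320, 1.7000)
ω' = (-0.3705, 0.6450, 1.1001)

a = F/m = (2.2667, 1.6000, 0.0000)
p' = p + v·dt = (1.0940, -0.3820, -1.5660)
v + (F/m)dt = (-0.2547, 0.9320, 1.7000)
angular accel α = (1.4743, 2.2520, 0.0067)
new body rate ω' = (-0.3705, 0.6450, 1.1001)
q⊗(0,ω) = (0.1669026, 0.0072253, -0.1625202, -1.2944804)
updated quaternion q' = (-0.8794, -0.3069, -0.3542, -0.0840)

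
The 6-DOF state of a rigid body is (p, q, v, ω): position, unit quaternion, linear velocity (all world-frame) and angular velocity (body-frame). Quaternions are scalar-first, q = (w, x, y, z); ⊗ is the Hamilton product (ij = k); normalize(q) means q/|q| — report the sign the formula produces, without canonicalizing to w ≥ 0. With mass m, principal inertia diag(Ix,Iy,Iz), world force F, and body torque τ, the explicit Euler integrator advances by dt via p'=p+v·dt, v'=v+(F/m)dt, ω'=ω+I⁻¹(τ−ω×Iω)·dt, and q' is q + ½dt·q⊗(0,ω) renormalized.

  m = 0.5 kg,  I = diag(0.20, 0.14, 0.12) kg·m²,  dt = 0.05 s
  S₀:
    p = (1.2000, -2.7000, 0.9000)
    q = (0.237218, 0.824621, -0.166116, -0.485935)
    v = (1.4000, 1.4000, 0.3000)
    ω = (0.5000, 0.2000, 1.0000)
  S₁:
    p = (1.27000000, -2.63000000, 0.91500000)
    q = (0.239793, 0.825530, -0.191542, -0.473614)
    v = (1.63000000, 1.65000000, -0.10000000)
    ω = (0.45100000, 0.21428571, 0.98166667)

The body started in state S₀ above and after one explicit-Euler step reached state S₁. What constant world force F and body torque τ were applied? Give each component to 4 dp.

Δω = ω₁−ω₀ = (-0.04900000, 0.01428571, -0.01833333)
applied torque τ = (-0.2000, 0.0800, -0.0500)
v₁ − v₀ = (0.23000000, 0.25000000, -0.40000000)
applied force F = (2.3000, 2.5000, -4.0000)

F = (2.3000, 2.5000, -4.0000)
τ = (-0.2000, 0.0800, -0.0500)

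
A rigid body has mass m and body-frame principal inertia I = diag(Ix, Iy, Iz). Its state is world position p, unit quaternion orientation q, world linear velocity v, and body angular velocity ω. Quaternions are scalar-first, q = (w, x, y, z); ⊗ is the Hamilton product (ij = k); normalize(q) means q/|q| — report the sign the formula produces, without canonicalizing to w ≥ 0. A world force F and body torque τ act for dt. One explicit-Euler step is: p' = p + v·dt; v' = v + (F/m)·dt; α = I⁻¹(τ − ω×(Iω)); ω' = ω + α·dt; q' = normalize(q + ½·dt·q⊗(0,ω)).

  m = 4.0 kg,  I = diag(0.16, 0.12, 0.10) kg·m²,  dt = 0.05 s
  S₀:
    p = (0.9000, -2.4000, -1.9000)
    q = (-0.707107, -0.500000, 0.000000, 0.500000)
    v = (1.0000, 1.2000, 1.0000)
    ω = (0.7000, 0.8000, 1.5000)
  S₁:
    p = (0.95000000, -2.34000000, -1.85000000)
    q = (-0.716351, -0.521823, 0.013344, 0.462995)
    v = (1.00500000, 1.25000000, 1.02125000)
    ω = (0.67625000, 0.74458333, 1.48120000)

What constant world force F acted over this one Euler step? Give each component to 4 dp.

Δv = v₁−v₀ = (0.00500000, 0.05000000, 0.02125000)
m·(v₁−v₀)/dt = (0.4000, 4.0000, 1.7000)

F = (0.4000, 4.0000, 1.7000)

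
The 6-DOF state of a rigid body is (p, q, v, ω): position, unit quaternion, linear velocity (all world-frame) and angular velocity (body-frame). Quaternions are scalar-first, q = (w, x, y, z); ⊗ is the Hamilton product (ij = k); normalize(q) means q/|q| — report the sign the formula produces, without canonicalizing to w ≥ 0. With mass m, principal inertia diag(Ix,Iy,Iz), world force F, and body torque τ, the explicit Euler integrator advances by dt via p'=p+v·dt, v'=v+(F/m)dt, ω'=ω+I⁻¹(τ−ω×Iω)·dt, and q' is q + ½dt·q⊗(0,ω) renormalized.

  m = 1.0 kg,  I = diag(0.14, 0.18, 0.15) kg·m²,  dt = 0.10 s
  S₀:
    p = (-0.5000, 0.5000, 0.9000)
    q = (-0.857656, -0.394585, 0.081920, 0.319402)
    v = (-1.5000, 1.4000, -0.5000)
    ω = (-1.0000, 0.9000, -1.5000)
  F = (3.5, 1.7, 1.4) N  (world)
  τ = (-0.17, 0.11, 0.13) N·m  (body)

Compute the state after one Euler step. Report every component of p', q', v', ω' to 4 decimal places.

p' = (-0.6500, 0.6400, 0.8500)
q' = (-0.8528, -0.3703, -0.0022, 0.3682)
v' = (-1.1500, 1.5700, -0.3600)
ω' = (-1.1504, 0.9694, -1.3893)

precession coupling ω×(Iω) = (0.0405, -0.0150, -0.0360)
(τ − ω×Iω)/I = (-1.5036, 0.6944, 1.1067)
ω' = ω + α·dt = (-1.1504, 0.9694, -1.3893)
Hamilton product q⊗(0,ω) = (0.0107900, 0.4473142, -1.6831699, 1.0132775)
q + ½dt·q⊗(0,ω), renormalized = (-0.8528, -0.3703, -0.0022, 0.3682)
a = F/m = (3.5000, 1.7000, 1.4000)
new position p' = (-0.6500, 0.6400, 0.8500)
new velocity v' = (-1.1500, 1.5700, -0.3600)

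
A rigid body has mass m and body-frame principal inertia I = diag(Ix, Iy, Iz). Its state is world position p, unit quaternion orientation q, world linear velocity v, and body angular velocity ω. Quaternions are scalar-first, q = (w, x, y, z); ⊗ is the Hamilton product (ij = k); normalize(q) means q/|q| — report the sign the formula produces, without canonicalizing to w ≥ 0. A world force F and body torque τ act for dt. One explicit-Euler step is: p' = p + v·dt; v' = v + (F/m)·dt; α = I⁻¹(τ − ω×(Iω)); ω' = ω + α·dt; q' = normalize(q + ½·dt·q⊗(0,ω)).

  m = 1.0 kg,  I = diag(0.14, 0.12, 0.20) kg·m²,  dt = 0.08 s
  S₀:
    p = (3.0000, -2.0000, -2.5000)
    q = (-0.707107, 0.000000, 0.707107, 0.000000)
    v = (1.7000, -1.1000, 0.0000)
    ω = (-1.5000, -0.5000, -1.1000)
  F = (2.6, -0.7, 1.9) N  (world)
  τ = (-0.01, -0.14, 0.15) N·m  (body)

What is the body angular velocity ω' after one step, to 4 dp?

ω' = (-1.5309, -0.5273, -1.0340)

precession coupling ω×(Iω) = (0.0440, -0.0990, -0.0150)
angular accel α = (-0.3857, -0.3417, 0.8250)
ω + α·dt = (-1.5309, -0.5273, -1.0340)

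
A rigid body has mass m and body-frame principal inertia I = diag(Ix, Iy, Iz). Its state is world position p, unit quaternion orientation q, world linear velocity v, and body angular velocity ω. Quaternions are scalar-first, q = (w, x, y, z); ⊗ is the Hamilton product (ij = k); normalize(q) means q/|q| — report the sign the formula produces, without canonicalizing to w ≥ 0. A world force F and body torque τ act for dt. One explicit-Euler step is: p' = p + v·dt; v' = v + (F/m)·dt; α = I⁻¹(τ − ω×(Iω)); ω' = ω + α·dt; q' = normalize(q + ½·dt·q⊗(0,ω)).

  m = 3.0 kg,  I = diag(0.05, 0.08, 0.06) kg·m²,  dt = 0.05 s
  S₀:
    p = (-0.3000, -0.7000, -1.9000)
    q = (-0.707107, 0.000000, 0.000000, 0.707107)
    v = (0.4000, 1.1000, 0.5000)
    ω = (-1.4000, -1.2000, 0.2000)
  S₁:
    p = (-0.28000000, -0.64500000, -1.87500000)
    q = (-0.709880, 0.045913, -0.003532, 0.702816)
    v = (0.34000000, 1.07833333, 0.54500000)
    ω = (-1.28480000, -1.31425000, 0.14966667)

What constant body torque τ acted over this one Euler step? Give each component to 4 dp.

rate change Δω = (0.11520000, -0.11425000, -0.05033333)
τ = I·(Δω/dt) + ω₀×(Iω₀) = (0.1200, -0.1800, -0.0100)

τ = (0.1200, -0.1800, -0.0100)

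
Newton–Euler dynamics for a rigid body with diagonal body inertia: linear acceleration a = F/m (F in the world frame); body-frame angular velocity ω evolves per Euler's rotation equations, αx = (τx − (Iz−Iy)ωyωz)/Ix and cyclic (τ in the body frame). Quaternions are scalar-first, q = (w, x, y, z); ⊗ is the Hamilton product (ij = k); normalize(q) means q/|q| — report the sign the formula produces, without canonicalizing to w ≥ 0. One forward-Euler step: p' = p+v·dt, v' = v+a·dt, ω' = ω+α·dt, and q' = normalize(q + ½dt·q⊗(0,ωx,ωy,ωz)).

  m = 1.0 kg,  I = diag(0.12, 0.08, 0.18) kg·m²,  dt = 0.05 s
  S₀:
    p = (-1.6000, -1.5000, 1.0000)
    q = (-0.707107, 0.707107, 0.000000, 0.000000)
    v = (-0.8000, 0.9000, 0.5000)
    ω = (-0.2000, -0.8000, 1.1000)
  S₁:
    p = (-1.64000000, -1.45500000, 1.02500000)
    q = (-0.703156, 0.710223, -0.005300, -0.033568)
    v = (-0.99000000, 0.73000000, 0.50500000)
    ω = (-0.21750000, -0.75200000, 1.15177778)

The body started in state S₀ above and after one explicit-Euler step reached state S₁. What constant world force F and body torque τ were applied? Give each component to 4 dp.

Δv = v₁−v₀ = (-0.19000000, -0.17000000, 0.00500000)
applied force F = (-3.8000, -3.4000, 0.1000)
rate change Δω = (-0.01750000, 0.04800000, 0.05177778)
gyro term ω₀×Iω₀ = (-0.0880, 0.0132, -0.0064)
I·α + gyro = (-0.1300, 0.0900, 0.1800)

F = (-3.8000, -3.4000, 0.1000)
τ = (-0.1300, 0.0900, 0.1800)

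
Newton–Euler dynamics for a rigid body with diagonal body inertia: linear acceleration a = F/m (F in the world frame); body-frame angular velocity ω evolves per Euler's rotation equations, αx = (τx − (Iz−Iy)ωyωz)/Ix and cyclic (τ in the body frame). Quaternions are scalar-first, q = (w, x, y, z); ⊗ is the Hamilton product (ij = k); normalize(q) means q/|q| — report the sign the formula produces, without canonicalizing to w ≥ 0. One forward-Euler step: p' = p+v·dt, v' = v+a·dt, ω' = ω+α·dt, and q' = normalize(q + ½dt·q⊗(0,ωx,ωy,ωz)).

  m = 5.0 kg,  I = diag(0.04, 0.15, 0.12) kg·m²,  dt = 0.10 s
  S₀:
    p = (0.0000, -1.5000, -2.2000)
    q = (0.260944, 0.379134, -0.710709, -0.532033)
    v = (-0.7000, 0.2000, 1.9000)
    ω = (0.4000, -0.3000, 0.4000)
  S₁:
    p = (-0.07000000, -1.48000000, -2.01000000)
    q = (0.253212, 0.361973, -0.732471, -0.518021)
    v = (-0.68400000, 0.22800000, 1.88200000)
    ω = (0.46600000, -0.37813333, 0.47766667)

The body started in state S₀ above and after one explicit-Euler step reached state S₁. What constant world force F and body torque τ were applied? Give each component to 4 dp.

F = (0.8000, 1.4000, -0.9000)
τ = (0.0300, -0.1300, 0.0800)

v₁ − v₀ = (0.01600000, 0.02800000, -0.01800000)
m·(v₁−v₀)/dt = (0.8000, 1.4000, -0.9000)
rate change Δω = (0.06600000, -0.07813333, 0.07766667)
precession coupling = (0.0036, -0.0128, -0.0132)
applied torque τ = (0.0300, -0.1300, 0.0800)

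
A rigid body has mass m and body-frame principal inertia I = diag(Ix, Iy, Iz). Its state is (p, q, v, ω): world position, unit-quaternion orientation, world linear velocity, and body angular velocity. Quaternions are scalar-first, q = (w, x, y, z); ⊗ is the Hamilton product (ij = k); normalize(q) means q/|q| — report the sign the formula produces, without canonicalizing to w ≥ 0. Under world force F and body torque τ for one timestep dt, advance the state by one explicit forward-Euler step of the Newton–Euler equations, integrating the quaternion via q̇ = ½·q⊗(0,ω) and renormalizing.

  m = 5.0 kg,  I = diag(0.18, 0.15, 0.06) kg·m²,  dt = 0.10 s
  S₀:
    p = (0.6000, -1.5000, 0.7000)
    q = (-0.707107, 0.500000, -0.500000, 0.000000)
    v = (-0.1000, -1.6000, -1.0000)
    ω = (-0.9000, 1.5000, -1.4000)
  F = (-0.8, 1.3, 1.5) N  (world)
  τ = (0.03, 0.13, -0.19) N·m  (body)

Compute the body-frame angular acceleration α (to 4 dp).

α = (-0.8833, -0.1413, -3.8417)

precession coupling ω×(Iω) = (0.1890, 0.1512, 0.0405)
α = I⁻¹(τ − ω×Iω) = (-0.8833, -0.1413, -3.8417)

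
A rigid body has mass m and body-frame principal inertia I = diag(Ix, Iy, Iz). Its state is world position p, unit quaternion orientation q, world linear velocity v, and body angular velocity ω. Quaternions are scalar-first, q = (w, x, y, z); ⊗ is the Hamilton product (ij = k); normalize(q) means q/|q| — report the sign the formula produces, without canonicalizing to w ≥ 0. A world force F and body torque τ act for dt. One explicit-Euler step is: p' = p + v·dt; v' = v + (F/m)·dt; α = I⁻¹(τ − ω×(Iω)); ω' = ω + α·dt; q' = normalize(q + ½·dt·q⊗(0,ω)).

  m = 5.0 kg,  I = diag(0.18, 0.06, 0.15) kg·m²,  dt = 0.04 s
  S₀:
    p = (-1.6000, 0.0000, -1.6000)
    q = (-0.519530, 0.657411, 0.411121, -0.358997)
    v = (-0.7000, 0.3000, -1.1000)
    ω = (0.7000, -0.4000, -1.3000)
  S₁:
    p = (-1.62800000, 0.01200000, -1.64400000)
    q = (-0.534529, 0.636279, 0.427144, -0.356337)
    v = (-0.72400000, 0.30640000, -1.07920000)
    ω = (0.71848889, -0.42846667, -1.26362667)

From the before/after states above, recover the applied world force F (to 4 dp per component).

Δv = v₁−v₀ = (-0.02400000, 0.00640000, 0.02080000)
m·(v₁−v₀)/dt = (-3.0000, 0.8000, 2.6000)

F = (-3.0000, 0.8000, 2.6000)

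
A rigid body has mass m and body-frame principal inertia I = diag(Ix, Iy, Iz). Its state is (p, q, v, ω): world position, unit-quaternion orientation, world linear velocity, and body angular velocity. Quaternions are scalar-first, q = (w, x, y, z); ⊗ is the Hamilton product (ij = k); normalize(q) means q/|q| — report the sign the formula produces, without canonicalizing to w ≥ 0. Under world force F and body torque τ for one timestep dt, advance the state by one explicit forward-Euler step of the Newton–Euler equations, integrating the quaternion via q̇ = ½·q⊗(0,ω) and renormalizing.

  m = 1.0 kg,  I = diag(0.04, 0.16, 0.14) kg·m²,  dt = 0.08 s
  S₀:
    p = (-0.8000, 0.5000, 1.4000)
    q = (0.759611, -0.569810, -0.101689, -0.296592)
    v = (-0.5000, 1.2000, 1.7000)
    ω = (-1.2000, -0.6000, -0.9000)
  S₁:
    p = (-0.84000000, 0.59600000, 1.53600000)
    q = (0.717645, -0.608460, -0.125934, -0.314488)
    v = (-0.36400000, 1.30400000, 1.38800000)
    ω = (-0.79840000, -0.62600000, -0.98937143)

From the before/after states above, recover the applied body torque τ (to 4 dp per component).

τ = (0.1900, -0.1600, -0.0700)

ω₁ − ω₀ = (0.40160000, -0.02600000, -0.08937143)
ω₀×(Iω₀) = (-0.0108, -0.1080, 0.0864)
τ = I·(Δω/dt) + ω₀×(Iω₀) = (0.1900, -0.1600, -0.0700)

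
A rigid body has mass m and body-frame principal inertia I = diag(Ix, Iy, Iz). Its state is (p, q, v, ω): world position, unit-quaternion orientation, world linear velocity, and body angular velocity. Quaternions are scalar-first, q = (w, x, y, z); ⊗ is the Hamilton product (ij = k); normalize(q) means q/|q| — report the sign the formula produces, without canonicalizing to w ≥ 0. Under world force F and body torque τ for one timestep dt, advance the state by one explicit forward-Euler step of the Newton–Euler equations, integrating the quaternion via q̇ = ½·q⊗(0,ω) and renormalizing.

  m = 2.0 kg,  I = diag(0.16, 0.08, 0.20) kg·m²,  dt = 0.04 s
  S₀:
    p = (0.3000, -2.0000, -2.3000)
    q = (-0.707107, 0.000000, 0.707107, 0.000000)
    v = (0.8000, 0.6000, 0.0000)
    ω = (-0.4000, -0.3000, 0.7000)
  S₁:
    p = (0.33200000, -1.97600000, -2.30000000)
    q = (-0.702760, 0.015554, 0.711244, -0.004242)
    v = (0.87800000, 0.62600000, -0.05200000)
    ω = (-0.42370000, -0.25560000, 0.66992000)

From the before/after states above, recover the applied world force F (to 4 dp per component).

v₁ − v₀ = (0.07800000, 0.02600000, -0.05200000)
applied force F = (3.9000, 1.3000, -2.6000)

F = (3.9000, 1.3000, -2.6000)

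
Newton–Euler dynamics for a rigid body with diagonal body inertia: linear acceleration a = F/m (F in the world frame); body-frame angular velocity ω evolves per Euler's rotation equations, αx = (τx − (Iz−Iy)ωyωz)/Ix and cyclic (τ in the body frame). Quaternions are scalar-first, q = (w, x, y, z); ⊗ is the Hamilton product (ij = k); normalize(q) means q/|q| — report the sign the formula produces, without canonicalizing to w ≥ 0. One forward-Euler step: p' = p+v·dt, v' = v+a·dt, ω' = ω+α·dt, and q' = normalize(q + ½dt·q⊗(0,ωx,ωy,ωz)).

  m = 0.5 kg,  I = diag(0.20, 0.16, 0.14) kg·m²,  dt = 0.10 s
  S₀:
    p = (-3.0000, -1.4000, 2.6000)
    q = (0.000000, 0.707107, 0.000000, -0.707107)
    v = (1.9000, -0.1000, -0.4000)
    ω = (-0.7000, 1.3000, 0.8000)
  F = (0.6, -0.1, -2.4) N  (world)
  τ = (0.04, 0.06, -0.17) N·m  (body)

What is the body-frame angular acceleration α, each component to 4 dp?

α = (0.3040, 0.5850, -1.4743)

ω×(Iω) gyroscopic = (-0.0208, -0.0336, 0.0364)
angular accel α = (0.3040, 0.5850, -1.4743)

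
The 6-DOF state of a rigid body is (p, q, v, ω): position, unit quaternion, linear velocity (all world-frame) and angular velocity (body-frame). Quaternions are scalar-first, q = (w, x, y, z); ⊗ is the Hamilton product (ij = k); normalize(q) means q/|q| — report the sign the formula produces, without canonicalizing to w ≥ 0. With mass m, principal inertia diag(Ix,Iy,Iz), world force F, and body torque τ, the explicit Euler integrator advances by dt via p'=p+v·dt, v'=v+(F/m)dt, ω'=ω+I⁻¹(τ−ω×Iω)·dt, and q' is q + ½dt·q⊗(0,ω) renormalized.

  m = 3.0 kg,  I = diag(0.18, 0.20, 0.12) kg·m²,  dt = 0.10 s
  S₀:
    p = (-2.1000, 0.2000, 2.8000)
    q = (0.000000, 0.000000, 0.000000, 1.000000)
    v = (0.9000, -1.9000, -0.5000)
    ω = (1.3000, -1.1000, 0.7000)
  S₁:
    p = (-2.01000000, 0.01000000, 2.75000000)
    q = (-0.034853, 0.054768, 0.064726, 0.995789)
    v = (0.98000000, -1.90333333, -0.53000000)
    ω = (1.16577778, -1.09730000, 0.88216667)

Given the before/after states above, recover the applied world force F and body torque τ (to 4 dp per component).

Δv = v₁−v₀ = (0.08000000, -0.00333333, -0.03000000)
applied force F = (2.4000, -0.1000, -0.9000)
Δω = ω₁−ω₀ = (-0.13422222, 0.00270000, 0.18216667)
applied torque τ = (-0.1800, 0.0600, 0.1900)

F = (2.4000, -0.1000, -0.9000)
τ = (-0.1800, 0.0600, 0.1900)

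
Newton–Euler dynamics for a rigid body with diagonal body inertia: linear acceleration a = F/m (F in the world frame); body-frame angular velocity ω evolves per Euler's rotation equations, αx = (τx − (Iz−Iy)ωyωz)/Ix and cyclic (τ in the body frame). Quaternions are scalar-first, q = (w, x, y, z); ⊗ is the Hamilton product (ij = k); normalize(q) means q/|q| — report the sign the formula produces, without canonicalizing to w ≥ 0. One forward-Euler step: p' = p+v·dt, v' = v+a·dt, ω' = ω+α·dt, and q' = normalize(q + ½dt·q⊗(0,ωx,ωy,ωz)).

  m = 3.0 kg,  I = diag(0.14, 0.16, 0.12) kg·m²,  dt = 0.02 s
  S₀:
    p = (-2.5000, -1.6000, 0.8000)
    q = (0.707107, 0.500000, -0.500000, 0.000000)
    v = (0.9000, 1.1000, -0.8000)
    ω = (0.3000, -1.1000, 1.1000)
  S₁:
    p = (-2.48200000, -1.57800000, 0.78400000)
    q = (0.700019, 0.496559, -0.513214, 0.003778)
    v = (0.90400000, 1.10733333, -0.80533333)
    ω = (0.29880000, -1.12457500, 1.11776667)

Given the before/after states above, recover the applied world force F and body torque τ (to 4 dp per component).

rate change Δω = (-0.00120000, -0.02457500, 0.01776667)
applied torque τ = (0.0400, -0.1900, 0.1000)
velocity change Δv = (0.00400000, 0.00733333, -0.00533333)
applied force F = (0.6000, 1.1000, -0.8000)

F = (0.6000, 1.1000, -0.8000)
τ = (0.0400, -0.1900, 0.1000)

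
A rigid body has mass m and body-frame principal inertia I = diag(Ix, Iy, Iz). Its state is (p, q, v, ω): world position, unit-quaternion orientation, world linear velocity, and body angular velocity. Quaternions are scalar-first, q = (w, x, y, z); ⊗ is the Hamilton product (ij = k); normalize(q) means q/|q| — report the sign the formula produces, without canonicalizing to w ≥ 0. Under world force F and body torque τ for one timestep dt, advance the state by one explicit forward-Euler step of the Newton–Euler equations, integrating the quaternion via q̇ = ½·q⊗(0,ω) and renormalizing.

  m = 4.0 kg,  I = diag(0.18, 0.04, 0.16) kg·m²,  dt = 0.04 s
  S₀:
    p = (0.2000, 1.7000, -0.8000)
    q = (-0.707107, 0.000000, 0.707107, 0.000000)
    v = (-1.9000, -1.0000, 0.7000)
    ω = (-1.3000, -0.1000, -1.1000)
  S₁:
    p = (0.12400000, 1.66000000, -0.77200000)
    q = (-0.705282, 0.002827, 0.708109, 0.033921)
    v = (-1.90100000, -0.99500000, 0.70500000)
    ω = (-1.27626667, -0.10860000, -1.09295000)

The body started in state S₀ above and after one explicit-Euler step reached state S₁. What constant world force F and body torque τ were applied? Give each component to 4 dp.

velocity change Δv = (-0.00100000, 0.00500000, 0.00500000)
applied force F = (-0.1000, 0.5000, 0.5000)
Δω = ω₁−ω₀ = (0.02373333, -0.00860000, 0.00705000)
applied torque τ = (0.1200, 0.0200, 0.0100)

F = (-0.1000, 0.5000, 0.5000)
τ = (0.1200, 0.0200, 0.0100)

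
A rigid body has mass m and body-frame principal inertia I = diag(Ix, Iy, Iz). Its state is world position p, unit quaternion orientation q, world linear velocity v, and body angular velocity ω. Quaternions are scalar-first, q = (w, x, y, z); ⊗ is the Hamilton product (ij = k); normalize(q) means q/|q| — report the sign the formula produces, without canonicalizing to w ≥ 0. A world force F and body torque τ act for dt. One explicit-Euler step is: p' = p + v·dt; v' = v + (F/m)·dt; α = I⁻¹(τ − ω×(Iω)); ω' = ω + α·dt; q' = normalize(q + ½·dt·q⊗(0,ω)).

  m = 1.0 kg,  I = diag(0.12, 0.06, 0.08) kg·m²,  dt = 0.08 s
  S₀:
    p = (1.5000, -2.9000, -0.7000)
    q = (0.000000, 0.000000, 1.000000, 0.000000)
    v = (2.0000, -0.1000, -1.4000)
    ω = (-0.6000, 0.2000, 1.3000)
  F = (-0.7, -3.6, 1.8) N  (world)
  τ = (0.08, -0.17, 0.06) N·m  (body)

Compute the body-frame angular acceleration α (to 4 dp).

α = (0.6233, -2.3133, 0.6600)

ω×(Iω) gyroscopic = (0.0052, -0.0312, 0.0072)
(τ − ω×Iω)/I = (0.6233, -2.3133, 0.6600)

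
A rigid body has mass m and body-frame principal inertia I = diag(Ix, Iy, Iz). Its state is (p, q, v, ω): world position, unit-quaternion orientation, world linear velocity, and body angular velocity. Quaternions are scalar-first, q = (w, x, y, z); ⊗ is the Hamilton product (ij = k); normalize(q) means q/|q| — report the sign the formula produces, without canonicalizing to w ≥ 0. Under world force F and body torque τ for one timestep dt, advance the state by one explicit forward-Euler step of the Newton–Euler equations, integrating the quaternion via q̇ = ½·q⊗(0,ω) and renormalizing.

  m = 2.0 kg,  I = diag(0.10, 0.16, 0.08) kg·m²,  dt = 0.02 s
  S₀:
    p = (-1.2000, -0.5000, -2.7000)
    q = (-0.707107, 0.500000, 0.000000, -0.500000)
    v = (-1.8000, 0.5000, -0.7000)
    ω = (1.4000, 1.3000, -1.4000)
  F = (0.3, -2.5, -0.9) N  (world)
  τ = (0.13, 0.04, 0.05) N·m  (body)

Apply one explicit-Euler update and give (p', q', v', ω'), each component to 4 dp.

angular accel α = (-0.1560, 0.4950, -0.7400)
ω' = ω + α·dt = (1.3969, 1.3099, -1.4148)
2q̇ = q⊗(0,ω) = (-1.4000000, -0.3399498, -0.9192391, 1.6399498)
q + ½dt·q⊗(0,ω), renormalized = (-0.7209, 0.4965, -0.0092, -0.4835)
p + v·dt = (-1.2360, -0.4900, -2.7140)
v' = v + a·dt = (-1.7970, 0.4750, -0.7090)

p' = (-1.2360, -0.4900, -2.7140)
q' = (-0.7209, 0.4965, -0.0092, -0.4835)
v' = (-1.7970, 0.4750, -0.7090)
ω' = (1.3969, 1.3099, -1.4148)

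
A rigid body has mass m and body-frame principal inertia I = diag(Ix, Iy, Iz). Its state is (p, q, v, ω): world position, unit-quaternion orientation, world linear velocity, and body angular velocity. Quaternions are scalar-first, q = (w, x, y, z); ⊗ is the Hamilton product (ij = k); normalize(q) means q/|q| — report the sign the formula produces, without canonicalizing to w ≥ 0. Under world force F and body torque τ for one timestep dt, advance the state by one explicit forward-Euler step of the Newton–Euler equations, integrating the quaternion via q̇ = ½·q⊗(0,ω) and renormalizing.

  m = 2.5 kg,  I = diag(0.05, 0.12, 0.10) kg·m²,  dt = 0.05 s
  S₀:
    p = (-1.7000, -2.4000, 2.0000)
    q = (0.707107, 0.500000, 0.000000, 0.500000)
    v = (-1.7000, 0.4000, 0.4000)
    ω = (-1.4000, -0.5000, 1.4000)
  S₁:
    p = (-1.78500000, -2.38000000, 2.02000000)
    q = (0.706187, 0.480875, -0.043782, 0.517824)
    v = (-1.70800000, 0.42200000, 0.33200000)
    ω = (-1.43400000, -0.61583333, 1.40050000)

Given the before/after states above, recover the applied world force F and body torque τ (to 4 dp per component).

F = (-0.4000, 1.1000, -3.4000)
τ = (-0.0200, -0.1800, 0.0500)

ω₁ − ω₀ = (-0.03400000, -0.11583333, 0.00050000)
τ = I·(Δω/dt) + ω₀×(Iω₀) = (-0.0200, -0.1800, 0.0500)
v₁ − v₀ = (-0.00800000, 0.02200000, -0.06800000)
applied force F = (-0.4000, 1.1000, -3.4000)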